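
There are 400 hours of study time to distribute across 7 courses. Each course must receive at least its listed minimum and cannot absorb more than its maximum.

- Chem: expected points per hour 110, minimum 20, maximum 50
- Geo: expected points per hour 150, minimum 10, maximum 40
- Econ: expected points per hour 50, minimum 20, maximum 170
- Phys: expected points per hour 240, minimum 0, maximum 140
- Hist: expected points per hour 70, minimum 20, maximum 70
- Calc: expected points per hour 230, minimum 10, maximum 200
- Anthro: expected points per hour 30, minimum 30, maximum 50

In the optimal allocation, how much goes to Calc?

160

Meeting every minimum uses 20+10+20+0+20+10+30 = 110 hours, leaving 290.
Order the courses by expected points per hour: Phys 240 > Calc 230 > Geo 150 > Chem 110 > Hist 70 > Econ 50 > Anthro 30.
Phys takes 140 more to reach its cap of 140 ; 150 left.
Calc: +150 (room for 190) → 160. Pool exhausted.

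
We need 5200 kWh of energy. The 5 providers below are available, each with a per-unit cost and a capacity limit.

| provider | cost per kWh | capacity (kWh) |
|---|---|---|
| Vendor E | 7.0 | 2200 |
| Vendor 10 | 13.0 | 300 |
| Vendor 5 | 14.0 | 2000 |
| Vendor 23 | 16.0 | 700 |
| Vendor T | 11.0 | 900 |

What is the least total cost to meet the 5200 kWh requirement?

54400

Cheapest first:
Vendor E at 7.0: take all 2200 kWh ; 3000 still needed.
Vendor T (11.0): use full 900 ; 2100 kWh to go.
Vendor 10 (13.0): use full 300 ; 1800 kWh to go.
Take 1800 from Vendor 5 at 14.0 to finish.
Vendor 23: unused.
Cost = 2200×7.0 + 900×11.0 + 300×13.0 + 1800×14.0 = 54400.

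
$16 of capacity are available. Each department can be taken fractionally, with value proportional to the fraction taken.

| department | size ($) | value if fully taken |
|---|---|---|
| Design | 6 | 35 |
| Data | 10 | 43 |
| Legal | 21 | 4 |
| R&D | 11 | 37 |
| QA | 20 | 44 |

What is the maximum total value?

Rank by value-to-size ratio: Design 35/6≈5.83, Data 43/10≈4.3, R&D 37/11≈3.36, QA 44/20≈2.2, Legal 4/21≈0.19.
Take all of Design (6 $, value 35) → 10 $ left.
Take all of Data (10 $, value 43) → 0 $ left.
Total value = 78.

78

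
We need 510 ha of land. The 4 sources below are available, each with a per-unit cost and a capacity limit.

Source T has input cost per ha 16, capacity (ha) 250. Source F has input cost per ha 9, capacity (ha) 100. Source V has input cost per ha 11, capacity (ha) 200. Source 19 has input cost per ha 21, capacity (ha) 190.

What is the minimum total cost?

6460

Fill from the cheapest source first.
Source F at 9: take all 100 ha ; 410 still needed.
Source V (11): use full 200 ; 210 ha to go.
Source T at 16: take 210 of its 250 ; requirement met.
Source 19: unused.
Cost = 100×9 + 200×11 + 210×16 = 6460.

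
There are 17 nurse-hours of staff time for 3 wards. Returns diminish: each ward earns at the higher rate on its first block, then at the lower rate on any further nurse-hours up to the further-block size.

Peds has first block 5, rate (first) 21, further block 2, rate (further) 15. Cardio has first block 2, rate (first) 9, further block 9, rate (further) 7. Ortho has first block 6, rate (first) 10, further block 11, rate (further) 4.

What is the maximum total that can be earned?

Treat each block as its own option and order by rate: Peds/T1 21 > Peds/T2 15 > Ortho/T1 10 > Cardio/T1 9 > Cardio/T2 7 > Ortho/T2 4.
Peds T1 at 21: fill all 5 ; 12 left.
Peds/T2 (15): +2 ; 10 left.
Fill Ortho T1 block (6 at 10) ; 4 left.
Cardio/T1 (9): +2 ; 2 left.
Cardio/T2: +2 of 9 at 7; pool empty.
Total = 21×5 + 15×2 + 10×6 + 9×2 + 7×2 = 227.

227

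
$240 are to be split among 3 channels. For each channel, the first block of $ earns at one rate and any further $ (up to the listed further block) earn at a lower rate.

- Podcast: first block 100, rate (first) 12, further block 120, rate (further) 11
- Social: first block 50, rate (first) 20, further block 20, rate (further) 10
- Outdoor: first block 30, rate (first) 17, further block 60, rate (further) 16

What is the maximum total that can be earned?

Rank every tier by rate: Social/tier1 20 > Outdoor/tier1 17 > Outdoor/tier2 16 > Podcast/tier1 12 > Podcast/tier2 11 > Social/tier2 10.
Fill Social tier1 block (50 at 20) ; 190 left.
Outdoor/tier1 (17): +30 ; 160 left.
Outdoor/tier2 (16): +60 ; 100 left.
Fill Podcast tier1 block (100 at 12) ; 0 left.
Total = 20×50 + 17×30 + 16×60 + 12×100 = 3670.

3670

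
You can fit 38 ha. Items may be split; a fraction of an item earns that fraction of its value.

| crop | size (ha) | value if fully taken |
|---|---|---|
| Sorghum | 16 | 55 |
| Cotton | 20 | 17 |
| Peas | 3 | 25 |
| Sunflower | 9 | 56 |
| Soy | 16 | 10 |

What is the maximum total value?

Best value per unit of size first: Peas 25/3≈8.33, Sunflower 56/9≈6.22, Sorghum 55/16≈3.44, Cotton 17/20≈0.85, Soy 10/16≈0.625.
All 3 ha of Peas fit (value 25) — 35 remain.
Take all of Sunflower (9 ha, value 56) — 26 ha left.
Take all of Sorghum (16 ha, value 55) — 10 ha left.
Fill the last 10 ha with part of Cotton: 10/20 of it earns 8.5.
Total value = 144.5.

144.5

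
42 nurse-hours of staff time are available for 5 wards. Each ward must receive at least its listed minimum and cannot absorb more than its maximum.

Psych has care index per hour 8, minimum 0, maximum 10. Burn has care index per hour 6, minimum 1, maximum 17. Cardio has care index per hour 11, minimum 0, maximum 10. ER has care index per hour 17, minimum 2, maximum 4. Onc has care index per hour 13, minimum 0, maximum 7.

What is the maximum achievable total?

415

Meeting every minimum uses 0+1+0+2+0 = 3 nurse-hours, leaving 39.
Highest care index per hour first: ER 17 > Onc 13 > Cardio 11 > Psych 8 > Burn 6.
Give ER 2 more to hit its cap of 4 — 37 left.
Onc: +7 to 7 (cap) — 30 left.
Cardio takes 10 more to reach its cap of 10 — 20 left.
Psych takes 10 more to reach its cap of 10 — 10 left.
Burn: +10 (room for 16) → 11. Pool exhausted.
Total = 8×10 + 6×11 + 11×10 + 17×4 + 13×7 = 415.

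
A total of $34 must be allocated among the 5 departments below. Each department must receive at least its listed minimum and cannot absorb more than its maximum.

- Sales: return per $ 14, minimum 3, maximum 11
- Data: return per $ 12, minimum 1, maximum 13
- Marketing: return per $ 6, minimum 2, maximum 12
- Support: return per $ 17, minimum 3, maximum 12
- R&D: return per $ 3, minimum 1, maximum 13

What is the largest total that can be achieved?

469

Meeting every minimum uses 3+1+2+3+1 = 10 $, leaving 24.
Order the departments by return per $: Support 17 > Sales 14 > Data 12 > Marketing 6 > R&D 3.
Support takes 9 more to reach its cap of 12 — 15 left.
Sales takes 8 more to reach its cap of 11 — 7 left.
Data has room for 12 more but only 7 remain, so it gets 8.
Total = 14×11 + 12×8 + 6×2 + 17×12 + 3×1 = 469.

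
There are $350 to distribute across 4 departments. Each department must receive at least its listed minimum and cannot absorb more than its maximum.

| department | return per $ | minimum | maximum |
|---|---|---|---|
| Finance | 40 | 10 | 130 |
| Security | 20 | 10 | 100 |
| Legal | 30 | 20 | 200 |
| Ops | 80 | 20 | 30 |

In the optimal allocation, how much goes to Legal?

180

Meeting every minimum uses 10+10+20+20 = 60 $, leaving 290.
Order the departments by return per $: Ops 80 > Finance 40 > Legal 30 > Security 20.
Ops takes 10 more to reach its cap of 30 — 280 left.
Finance takes 120 more to reach its cap of 130 — 160 left.
Only 160 left; Legal takes them to reach 180.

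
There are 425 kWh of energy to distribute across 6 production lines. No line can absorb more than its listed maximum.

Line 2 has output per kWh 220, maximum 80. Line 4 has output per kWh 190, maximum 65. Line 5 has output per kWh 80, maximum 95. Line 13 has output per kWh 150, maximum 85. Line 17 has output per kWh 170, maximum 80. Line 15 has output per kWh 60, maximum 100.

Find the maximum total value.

Rank by output per kWh: Line 2 220 > Line 4 190 > Line 17 170 > Line 13 150 > Line 5 80 > Line 15 60.
Line 2: +80 to 80 (cap) → 345 left.
Line 4: +65 to 65 (cap) → 280 left.
Line 17 takes 80 to reach its cap of 80 → 200 left.
Line 13 takes 85 to reach its cap of 85 → 115 left.
Line 5 takes 95 to reach its cap of 95 → 20 left.
Line 15: +20 (room for 100) → 20. Pool exhausted.
Total = 220×80 + 190×65 + 80×95 + 150×85 + 170×80 + 60×20 = 65100.

65100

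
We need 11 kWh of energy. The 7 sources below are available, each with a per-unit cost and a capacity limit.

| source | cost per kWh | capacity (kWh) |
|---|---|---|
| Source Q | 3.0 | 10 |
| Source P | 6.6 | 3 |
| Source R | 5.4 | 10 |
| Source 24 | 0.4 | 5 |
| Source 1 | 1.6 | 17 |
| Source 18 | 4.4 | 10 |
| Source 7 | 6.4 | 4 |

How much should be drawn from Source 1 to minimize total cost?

Use sources in increasing cost order.
Source 24 (0.4): use full 5 ; 6 kWh to go.
Source 1 at 1.6: take 6 of its 17 ; requirement met.
Source Q, Source 18, Source R, Source 7, Source P: unused.

6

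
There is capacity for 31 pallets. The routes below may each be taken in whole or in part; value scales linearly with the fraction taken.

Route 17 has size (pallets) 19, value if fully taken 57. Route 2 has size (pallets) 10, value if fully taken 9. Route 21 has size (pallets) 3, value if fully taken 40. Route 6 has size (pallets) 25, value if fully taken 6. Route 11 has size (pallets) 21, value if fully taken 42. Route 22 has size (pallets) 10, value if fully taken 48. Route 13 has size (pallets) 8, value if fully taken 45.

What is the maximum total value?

163

Best value per unit of size first: Route 21 40/3≈13.3, Route 13 45/8≈5.62, Route 22 48/10≈4.8, Route 17 57/19≈3, Route 11 42/21≈2, Route 2 9/10≈0.9, Route 6 6/25≈0.24.
Route 21: take in full, 3 pallets for value 40 ; 28 left.
Route 13: take in full, 8 pallets for value 45 ; 20 left.
Take all of Route 22 (10 pallets, value 48) ; 10 pallets left.
Only 10 pallets remain; take 10/19 of Route 17 for value 57×10/19 = 30.
Total value = 163.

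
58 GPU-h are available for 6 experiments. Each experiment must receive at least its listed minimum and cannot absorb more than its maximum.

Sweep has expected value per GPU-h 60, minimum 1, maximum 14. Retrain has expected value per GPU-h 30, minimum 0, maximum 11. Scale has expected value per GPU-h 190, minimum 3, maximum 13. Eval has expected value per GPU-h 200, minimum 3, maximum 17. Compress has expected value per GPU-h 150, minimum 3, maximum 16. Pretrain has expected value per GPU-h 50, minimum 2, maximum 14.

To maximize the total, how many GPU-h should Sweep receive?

10

Meeting every minimum uses 1+0+3+3+3+2 = 12 GPU-h, leaving 46.
Order the experiments by expected value per GPU-h: Eval 200 > Scale 190 > Compress 150 > Sweep 60 > Pretrain 50 > Retrain 30.
Eval: +14 to 17 (cap) ; 32 left.
Give Scale 10 more to hit its cap of 13 ; 22 left.
Compress: +13 to 16 (cap) ; 9 left.
Only 9 left; Sweep takes them to reach 10.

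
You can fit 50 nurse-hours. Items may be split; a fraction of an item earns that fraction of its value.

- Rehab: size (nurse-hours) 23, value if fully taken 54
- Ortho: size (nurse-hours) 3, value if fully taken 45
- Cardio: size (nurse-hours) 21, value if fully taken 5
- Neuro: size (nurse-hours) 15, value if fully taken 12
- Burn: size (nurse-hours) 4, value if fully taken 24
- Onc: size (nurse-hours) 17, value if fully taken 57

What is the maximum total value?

182.4

Rank by value-to-size ratio: Ortho 45/3≈15, Burn 24/4≈6, Onc 57/17≈3.35, Rehab 54/23≈2.35, Neuro 12/15≈0.8, Cardio 5/21≈0.238.
Take all of Ortho (3 nurse-hours, value 45) → 47 nurse-hours left.
Take all of Burn (4 nurse-hours, value 24) → 43 nurse-hours left.
Take all of Onc (17 nurse-hours, value 57) → 26 nurse-hours left.
All 23 nurse-hours of Rehab fit (value 54) → 3 remain.
Fill the last 3 nurse-hours with part of Neuro: 3/15 of it earns 2.4.
Total value = 182.4.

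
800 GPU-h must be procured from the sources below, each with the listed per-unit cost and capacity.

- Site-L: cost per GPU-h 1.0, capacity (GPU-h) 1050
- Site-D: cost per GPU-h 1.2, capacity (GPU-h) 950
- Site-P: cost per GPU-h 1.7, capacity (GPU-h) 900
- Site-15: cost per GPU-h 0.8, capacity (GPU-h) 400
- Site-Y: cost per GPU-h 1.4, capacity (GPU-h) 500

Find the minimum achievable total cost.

Use sources in increasing cost order.
Take 400 from Site-15 at 0.8 ; need 400 more.
Site-L (1.0): take the remaining 400 ; done.
Site-D, Site-Y, Site-P: unused.
Cost = 400×0.8 + 400×1.0 = 720.

720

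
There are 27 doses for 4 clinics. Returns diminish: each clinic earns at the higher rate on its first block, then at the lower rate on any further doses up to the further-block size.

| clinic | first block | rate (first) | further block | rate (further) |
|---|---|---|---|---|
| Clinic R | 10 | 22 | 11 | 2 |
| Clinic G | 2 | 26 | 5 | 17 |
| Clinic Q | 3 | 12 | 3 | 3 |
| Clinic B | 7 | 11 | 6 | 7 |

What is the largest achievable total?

470

Treat each block as its own option and order by rate: Clinic G/T1 26 > Clinic R/T1 22 > Clinic G/T2 17 > Clinic Q/T1 12 > Clinic B/T1 11 > Clinic B/T2 7 > Clinic Q/T2 3 > Clinic R/T2 2.
Clinic G/T1 (26): +2 — 25 left.
Fill Clinic R T1 block (10 at 22) — 15 left.
Fill Clinic G T2 block (5 at 17) — 10 left.
Fill Clinic Q T1 block (3 at 12) — 7 left.
Fill Clinic B T1 block (7 at 11) — 0 left.
Total = 26×2 + 22×10 + 17×5 + 12×3 + 11×7 = 470.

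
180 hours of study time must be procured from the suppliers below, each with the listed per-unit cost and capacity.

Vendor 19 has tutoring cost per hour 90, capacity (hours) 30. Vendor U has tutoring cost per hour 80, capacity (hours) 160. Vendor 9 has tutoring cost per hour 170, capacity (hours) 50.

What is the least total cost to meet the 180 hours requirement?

Fill from the cheapest supplier first.
Vendor U at 80: take all 160 hours → 20 still needed.
Vendor 19 at 90: take 20 of its 30 → requirement met.
Vendor 9: unused.
Cost = 160×80 + 20×90 = 14600.

14600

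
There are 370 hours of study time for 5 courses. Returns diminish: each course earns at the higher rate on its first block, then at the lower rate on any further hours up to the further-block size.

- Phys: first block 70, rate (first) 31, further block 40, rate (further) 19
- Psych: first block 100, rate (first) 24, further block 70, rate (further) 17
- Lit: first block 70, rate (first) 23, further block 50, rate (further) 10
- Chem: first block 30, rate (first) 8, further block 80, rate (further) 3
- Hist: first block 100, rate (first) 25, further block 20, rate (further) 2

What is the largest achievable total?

9250

Rank every tier by rate: Phys/T1 31 > Hist/T1 25 > Psych/T1 24 > Lit/T1 23 > Phys/T2 19 > Psych/T2 17 > Lit/T2 10 > Chem/T1 8 > Chem/T2 3 > Hist/T2 2.
Phys T1 at 31: fill all 70 ; 300 left.
Hist/T1 (25): +100 ; 200 left.
Fill Psych T1 block (100 at 24) ; 100 left.
Lit/T1 (23): +70 ; 30 left.
Phys T2 at 19: only 30 left, fill 30.
Total = 31×70 + 25×100 + 24×100 + 23×70 + 19×30 = 9250.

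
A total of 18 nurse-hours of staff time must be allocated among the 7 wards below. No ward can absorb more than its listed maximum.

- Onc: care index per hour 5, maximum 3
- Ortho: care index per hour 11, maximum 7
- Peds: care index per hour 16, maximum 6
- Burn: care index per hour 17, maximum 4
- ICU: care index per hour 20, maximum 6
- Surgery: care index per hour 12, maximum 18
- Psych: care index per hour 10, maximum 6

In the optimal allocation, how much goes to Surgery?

2

Highest care index per hour first: ICU 20 > Burn 17 > Peds 16 > Surgery 12 > Ortho 11 > Psych 10 > Onc 5.
Give ICU 6 to hit its cap of 6 — 12 left.
Burn: +4 to 4 (cap) — 8 left.
Peds: +6 to 6 (cap) — 2 left.
Surgery: +2 (room for 18) → 2. Pool exhausted.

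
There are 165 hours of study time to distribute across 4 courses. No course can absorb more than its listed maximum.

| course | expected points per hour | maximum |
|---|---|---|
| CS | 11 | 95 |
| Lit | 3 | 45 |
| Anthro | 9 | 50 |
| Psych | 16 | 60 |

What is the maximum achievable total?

Rank by expected points per hour: Psych 16 > CS 11 > Anthro 9 > Lit 3.
Psych takes 60 to reach its cap of 60 — 105 left.
CS: +95 to 95 (cap) — 10 left.
Anthro has room for 50 but only 10 remain, so it gets 10.
Total = 11×95 + 9×10 + 16×60 = 2095.

2095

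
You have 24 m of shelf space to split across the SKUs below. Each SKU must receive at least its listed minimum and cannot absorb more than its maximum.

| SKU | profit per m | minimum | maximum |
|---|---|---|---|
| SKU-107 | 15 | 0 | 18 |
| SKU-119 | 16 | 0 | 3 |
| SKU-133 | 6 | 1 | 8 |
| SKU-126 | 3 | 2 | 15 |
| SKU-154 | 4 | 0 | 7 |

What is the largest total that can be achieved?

330

Meeting every minimum uses 0+0+1+2+0 = 3 m, leaving 21.
Order the SKUs by profit per m: SKU-119 16 > SKU-107 15 > SKU-133 6 > SKU-154 4 > SKU-126 3.
SKU-119 takes 3 more to reach its cap of 3 ; 18 left.
SKU-107 takes 18 more to reach its cap of 18 ; 0 left.
Total = 15×18 + 16×3 + 6×1 + 3×2 = 330.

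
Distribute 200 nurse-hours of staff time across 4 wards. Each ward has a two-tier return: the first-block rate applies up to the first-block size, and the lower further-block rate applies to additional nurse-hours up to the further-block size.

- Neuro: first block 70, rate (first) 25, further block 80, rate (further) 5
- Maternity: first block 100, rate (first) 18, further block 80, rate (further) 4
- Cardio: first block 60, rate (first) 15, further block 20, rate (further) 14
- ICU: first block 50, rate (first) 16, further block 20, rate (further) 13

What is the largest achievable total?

Rank every tier by rate: Neuro/first 25 > Maternity/first 18 > ICU/first 16 > Cardio/first 15 > Cardio/second 14 > ICU/second 13 > Neuro/second 5 > Maternity/second 4.
Neuro/first (25): +70 ; 130 left.
Maternity/first (18): +100 ; 30 left.
ICU first at 16: only 30 left, fill 30.
Total = 25×70 + 18×100 + 16×30 = 4030.

4030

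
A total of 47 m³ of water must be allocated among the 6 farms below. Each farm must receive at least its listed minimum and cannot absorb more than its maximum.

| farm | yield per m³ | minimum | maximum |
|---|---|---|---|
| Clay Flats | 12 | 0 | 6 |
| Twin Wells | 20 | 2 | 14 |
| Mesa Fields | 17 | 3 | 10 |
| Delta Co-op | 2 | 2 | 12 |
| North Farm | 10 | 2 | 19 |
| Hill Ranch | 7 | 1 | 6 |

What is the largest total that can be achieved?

Meeting every minimum uses 0+2+3+2+2+1 = 10 m³, leaving 37.
Order the farms by yield per m³: Twin Wells 20 > Mesa Fields 17 > Clay Flats 12 > North Farm 10 > Hill Ranch 7 > Delta Co-op 2.
Twin Wells: +12 to 14 (cap) → 25 left.
Mesa Fields: +7 to 10 (cap) → 18 left.
Give Clay Flats 6 more to hit its cap of 6 → 12 left.
North Farm has room for 17 more but only 12 remain, so it gets 14.
Total = 12×6 + 20×14 + 17×10 + 2×2 + 10×14 + 7×1 = 673.

673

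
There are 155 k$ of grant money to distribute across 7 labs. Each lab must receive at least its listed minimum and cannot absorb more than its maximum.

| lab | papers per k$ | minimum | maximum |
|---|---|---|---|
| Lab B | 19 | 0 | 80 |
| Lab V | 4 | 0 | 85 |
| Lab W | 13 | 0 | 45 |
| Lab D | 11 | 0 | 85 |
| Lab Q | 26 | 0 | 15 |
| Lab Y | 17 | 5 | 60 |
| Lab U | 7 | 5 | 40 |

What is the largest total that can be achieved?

2880

Meeting every minimum uses 0+0+0+0+0+5+5 = 10 k$, leaving 145.
Rank by papers per k$: Lab Q 26 > Lab B 19 > Lab Y 17 > Lab W 13 > Lab D 11 > Lab U 7 > Lab V 4.
Lab Q: +15 to 15 (cap) ; 130 left.
Lab B takes 80 more to reach its cap of 80 ; 50 left.
Lab Y has room for 55 more but only 50 remain, so it gets 55.
Total = 19×80 + 26×15 + 17×55 + 7×5 = 2880.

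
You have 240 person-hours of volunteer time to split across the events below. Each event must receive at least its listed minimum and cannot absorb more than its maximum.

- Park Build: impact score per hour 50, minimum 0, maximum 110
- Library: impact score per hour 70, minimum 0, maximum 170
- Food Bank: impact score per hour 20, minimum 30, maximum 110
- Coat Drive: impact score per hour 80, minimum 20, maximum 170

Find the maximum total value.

Meeting every minimum uses 0+0+30+20 = 50 person-hours, leaving 190.
Highest impact score per hour first: Coat Drive 80 > Library 70 > Park Build 50 > Food Bank 20.
Coat Drive takes 150 more to reach its cap of 170 → 40 left.
Library: +40 (room for 170) → 40. Pool exhausted.
Total = 70×40 + 20×30 + 80×170 = 17000.

17000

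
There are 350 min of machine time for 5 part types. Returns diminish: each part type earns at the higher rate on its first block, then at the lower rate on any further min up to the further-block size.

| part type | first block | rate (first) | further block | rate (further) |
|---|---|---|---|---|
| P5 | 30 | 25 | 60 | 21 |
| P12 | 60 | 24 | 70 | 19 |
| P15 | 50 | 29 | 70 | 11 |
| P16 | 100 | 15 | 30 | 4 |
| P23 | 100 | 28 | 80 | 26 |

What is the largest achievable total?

9150

Rank every tier by rate: P15/first 29 > P23/first 28 > P23/second 26 > P5/first 25 > P12/first 24 > P5/second 21 > P12/second 19 > P16/first 15 > P15/second 11 > P16/second 4.
P15 first at 29: fill all 50 → 300 left.
Fill P23 first block (100 at 28) → 200 left.
Fill P23 second block (80 at 26) → 120 left.
P5/first (25): +30 → 90 left.
P12/first (24): +60 → 30 left.
30 remain; put them into P5 second at 21.
Total = 29×50 + 28×100 + 26×80 + 25×30 + 24×60 + 21×30 = 9150.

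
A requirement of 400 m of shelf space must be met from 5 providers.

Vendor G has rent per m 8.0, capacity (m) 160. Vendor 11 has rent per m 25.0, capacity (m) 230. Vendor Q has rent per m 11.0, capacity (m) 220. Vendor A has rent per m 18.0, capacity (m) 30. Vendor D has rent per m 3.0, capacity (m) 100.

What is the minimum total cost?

3120

Cheapest first:
Vendor D (3.0): use full 100 → 300 m to go.
Take 160 from Vendor G at 8.0 → need 140 more.
Take 140 from Vendor Q at 11.0 to finish.
Vendor A, Vendor 11: unused.
Cost = 100×3.0 + 160×8.0 + 140×11.0 = 3120.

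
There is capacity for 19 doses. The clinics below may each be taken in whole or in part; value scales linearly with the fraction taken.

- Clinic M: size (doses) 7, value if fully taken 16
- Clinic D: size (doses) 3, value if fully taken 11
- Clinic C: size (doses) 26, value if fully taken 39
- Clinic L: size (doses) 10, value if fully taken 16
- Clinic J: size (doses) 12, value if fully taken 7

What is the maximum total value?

41.4

Sort by value density: Clinic D 11/3≈3.67, Clinic M 16/7≈2.29, Clinic L 16/10≈1.6, Clinic C 39/26≈1.5, Clinic J 7/12≈0.583.
Take all of Clinic D (3 doses, value 11) ; 16 doses left.
Clinic M: take in full, 7 doses for value 16 ; 9 left.
Only 9 doses remain; take 9/10 of Clinic L for value 16×9/10 = 14.4.
Total value = 41.4.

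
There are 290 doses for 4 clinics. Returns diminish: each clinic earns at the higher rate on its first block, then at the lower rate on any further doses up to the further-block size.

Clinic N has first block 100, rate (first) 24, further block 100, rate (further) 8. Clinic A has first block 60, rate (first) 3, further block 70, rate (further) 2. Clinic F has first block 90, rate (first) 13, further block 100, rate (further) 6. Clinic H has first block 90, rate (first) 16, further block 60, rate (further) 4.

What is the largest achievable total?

5090

Order all 8 blocks by rate: Clinic N/T1 24 > Clinic H/T1 16 > Clinic F/T1 13 > Clinic N/T2 8 > Clinic F/T2 6 > Clinic H/T2 4 > Clinic A/T1 3 > Clinic A/T2 2.
Clinic N T1 at 24: fill all 100 → 190 left.
Fill Clinic H T1 block (90 at 16) → 100 left.
Clinic F T1 at 13: fill all 90 → 10 left.
Clinic N/T2: +10 of 100 at 8; pool empty.
Total = 24×100 + 16×90 + 13×90 + 8×10 = 5090.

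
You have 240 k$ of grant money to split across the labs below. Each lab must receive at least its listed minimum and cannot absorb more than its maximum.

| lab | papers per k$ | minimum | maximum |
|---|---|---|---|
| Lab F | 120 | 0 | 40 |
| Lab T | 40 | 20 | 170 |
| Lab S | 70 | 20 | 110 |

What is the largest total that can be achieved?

Meeting every minimum uses 0+20+20 = 40 k$, leaving 200.
Order the labs by papers per k$: Lab F 120 > Lab S 70 > Lab T 40.
Lab F takes 40 more to reach its cap of 40 → 160 left.
Lab S: +90 to 110 (cap) → 70 left.
Lab T has room for 150 more but only 70 remain, so it gets 90.
Total = 120×40 + 40×90 + 70×110 = 16100.

16100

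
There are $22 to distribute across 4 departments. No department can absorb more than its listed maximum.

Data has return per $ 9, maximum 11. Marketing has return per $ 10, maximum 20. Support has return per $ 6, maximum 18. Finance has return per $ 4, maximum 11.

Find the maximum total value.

Rank by return per $: Marketing 10 > Data 9 > Support 6 > Finance 4.
Give Marketing 20 to hit its cap of 20 — 2 left.
Data has room for 11 but only 2 remain, so it gets 2.
Total = 9×2 + 10×20 = 218.

218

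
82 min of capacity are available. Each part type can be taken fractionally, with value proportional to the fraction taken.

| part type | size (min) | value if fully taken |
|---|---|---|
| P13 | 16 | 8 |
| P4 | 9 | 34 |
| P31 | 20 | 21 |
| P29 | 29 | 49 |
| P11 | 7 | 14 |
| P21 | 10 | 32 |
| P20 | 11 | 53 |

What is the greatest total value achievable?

Sort by value density: P20 53/11≈4.82, P4 34/9≈3.78, P21 32/10≈3.2, P11 14/7≈2, P29 49/29≈1.69, P31 21/20≈1.05, P13 8/16≈0.5.
All 11 min of P20 fit (value 53) — 71 remain.
Take all of P4 (9 min, value 34) — 62 min left.
All 10 min of P21 fit (value 32) — 52 remain.
All 7 min of P11 fit (value 14) — 45 remain.
All 29 min of P29 fit (value 49) — 16 remain.
16 min left: a 16/20 share of P31 gives 21×16/20 = 16.8.
Total value = 198.8.

198.8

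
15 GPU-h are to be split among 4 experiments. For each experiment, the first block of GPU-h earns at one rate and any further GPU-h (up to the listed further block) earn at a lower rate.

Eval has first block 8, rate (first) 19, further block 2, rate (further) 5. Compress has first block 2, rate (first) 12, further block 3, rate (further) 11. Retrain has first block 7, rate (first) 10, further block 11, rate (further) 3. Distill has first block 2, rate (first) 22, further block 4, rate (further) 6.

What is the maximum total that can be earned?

Rank every tier by rate: Distill/T1 22 > Eval/T1 19 > Compress/T1 12 > Compress/T2 11 > Retrain/T1 10 > Distill/T2 6 > Eval/T2 5 > Retrain/T2 3.
Distill/T1 (22): +2 ; 13 left.
Fill Eval T1 block (8 at 19) ; 5 left.
Compress/T1 (12): +2 ; 3 left.
Fill Compress T2 block (3 at 11) ; 0 left.
Total = 22×2 + 19×8 + 12×2 + 11×3 = 253.

253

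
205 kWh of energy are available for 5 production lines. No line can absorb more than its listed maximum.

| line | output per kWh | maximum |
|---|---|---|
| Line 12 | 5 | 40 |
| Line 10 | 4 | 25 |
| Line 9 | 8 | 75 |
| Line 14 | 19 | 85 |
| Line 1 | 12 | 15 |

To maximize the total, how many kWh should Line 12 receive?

Rank by output per kWh: Line 14 19 > Line 1 12 > Line 9 8 > Line 12 5 > Line 10 4.
Line 14 takes 85 to reach its cap of 85 ; 120 left.
Line 1: +15 to 15 (cap) ; 105 left.
Line 9: +75 to 75 (cap) ; 30 left.
Line 12 has room for 40 but only 30 remain, so it gets 30.

30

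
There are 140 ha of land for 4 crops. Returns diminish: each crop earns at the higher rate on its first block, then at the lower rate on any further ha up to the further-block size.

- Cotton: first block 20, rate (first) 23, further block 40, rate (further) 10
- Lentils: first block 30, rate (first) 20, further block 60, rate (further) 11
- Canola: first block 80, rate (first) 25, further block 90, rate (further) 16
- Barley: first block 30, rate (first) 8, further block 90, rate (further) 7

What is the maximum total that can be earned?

3220

Rank every tier by rate: Canola/tier1 25 > Cotton/tier1 23 > Lentils/tier1 20 > Canola/tier2 16 > Lentils/tier2 11 > Cotton/tier2 10 > Barley/tier1 8 > Barley/tier2 7.
Canola tier1 at 25: fill all 80 ; 60 left.
Cotton tier1 at 23: fill all 20 ; 40 left.
Lentils tier1 at 20: fill all 30 ; 10 left.
Canola/tier2: +10 of 90 at 16; pool empty.
Total = 25×80 + 23×20 + 20×30 + 16×10 = 3220.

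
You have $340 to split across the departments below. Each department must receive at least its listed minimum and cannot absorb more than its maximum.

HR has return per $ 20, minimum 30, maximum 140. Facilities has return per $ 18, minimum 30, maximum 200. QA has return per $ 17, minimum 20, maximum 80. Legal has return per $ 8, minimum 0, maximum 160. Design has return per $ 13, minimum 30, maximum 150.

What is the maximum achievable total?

6230

Meeting every minimum uses 30+30+20+0+30 = 110 $, leaving 230.
Highest return per $ first: HR 20 > Facilities 18 > QA 17 > Design 13 > Legal 8.
Give HR 110 more to hit its cap of 140 ; 120 left.
Facilities has room for 170 more but only 120 remain, so it gets 150.
Total = 20×140 + 18×150 + 17×20 + 13×30 = 6230.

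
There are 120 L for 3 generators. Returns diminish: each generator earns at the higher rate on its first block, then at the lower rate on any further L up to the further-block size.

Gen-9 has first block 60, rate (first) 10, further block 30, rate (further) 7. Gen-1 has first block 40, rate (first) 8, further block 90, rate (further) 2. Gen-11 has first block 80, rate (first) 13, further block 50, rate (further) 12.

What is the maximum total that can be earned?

1520

Order all 6 blocks by rate: Gen-11/T1 13 > Gen-11/T2 12 > Gen-9/T1 10 > Gen-1/T1 8 > Gen-9/T2 7 > Gen-1/T2 2.
Gen-11 T1 at 13: fill all 80 — 40 left.
40 remain; put them into Gen-11 T2 at 12.
Total = 13×80 + 12×40 = 1520.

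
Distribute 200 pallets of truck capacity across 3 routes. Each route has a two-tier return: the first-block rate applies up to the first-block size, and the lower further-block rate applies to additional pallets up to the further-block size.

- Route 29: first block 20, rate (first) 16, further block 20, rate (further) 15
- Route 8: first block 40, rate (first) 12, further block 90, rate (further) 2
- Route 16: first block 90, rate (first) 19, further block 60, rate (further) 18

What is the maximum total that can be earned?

Rank every tier by rate: Route 16/first 19 > Route 16/second 18 > Route 29/first 16 > Route 29/second 15 > Route 8/first 12 > Route 8/second 2.
Route 16 first at 19: fill all 90 ; 110 left.
Route 16 second at 18: fill all 60 ; 50 left.
Fill Route 29 first block (20 at 16) ; 30 left.
Route 29/second (15): +20 ; 10 left.
10 remain; put them into Route 8 first at 12.
Total = 19×90 + 18×60 + 16×20 + 15×20 + 12×10 = 3530.

3530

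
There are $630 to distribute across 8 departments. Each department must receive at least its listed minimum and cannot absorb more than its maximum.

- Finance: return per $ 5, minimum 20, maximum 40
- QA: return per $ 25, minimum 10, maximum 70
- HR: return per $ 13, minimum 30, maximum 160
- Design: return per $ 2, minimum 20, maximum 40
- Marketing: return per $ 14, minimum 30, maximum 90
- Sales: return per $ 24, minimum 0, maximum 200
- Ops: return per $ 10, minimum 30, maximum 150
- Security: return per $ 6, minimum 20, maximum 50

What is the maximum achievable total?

Meeting every minimum uses 20+10+30+20+30+0+30+20 = 160 $, leaving 470.
Highest return per $ first: QA 25 > Sales 24 > Marketing 14 > HR 13 > Ops 10 > Security 6 > Finance 5 > Design 2.
Give QA 60 more to hit its cap of 70 — 410 left.
Sales takes 200 more to reach its cap of 200 — 210 left.
Marketing takes 60 more to reach its cap of 90 — 150 left.
HR takes 130 more to reach its cap of 160 — 20 left.
Only 20 left; Ops takes them to reach 50.
Total = 5×20 + 25×70 + 13×160 + 2×20 + 14×90 + 24×200 + 10×50 + 6×20 = 10650.

10650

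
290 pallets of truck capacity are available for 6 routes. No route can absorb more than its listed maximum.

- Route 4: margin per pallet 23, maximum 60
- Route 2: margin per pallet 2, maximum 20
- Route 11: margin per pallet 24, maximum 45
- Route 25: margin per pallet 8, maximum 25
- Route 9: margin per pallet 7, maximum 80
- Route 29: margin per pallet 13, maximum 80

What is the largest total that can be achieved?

Rank by margin per pallet: Route 11 24 > Route 4 23 > Route 29 13 > Route 25 8 > Route 9 7 > Route 2 2.
Route 11 takes 45 to reach its cap of 45 ; 245 left.
Give Route 4 60 to hit its cap of 60 ; 185 left.
Give Route 29 80 to hit its cap of 80 ; 105 left.
Route 25 takes 25 to reach its cap of 25 ; 80 left.
Route 9 takes 80 to reach its cap of 80 ; 0 left.
Total = 23×60 + 24×45 + 8×25 + 7×80 + 13×80 = 4260.

4260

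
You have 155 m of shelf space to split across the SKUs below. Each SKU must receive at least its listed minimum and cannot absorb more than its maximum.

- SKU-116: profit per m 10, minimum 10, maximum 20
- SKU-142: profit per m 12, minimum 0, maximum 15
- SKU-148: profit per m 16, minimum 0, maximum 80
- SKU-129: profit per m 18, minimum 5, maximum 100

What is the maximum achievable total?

Meeting every minimum uses 10+0+0+5 = 15 m, leaving 140.
Order the SKUs by profit per m: SKU-129 18 > SKU-148 16 > SKU-142 12 > SKU-116 10.
SKU-129 takes 95 more to reach its cap of 100 ; 45 left.
SKU-148: +45 (room for 80) → 45. Pool exhausted.
Total = 10×10 + 16×45 + 18×100 = 2620.

2620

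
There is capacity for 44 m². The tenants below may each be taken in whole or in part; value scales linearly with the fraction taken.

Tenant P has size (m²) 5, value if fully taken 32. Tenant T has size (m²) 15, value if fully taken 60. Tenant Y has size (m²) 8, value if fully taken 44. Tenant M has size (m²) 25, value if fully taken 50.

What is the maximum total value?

Sort by value density: Tenant P 32/5≈6.4, Tenant Y 44/8≈5.5, Tenant T 60/15≈4, Tenant M 50/25≈2.
Take all of Tenant P (5 m², value 32) → 39 m² left.
All 8 m² of Tenant Y fit (value 44) → 31 remain.
Tenant T: take in full, 15 m² for value 60 → 16 left.
Only 16 m² remain; take 16/25 of Tenant M for value 50×16/25 = 32.
Total value = 168.

168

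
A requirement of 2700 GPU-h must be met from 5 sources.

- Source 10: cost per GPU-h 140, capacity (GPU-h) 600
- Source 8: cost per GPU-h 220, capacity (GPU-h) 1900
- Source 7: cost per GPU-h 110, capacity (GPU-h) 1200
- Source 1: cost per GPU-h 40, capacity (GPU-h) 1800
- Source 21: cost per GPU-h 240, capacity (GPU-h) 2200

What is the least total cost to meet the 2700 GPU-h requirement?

Use sources in increasing cost order.
Source 1 (40): use full 1800 ; 900 GPU-h to go.
Take 900 from Source 7 at 110 to finish.
Source 10, Source 8, Source 21: unused.
Cost = 1800×40 + 900×110 = 171000.

171000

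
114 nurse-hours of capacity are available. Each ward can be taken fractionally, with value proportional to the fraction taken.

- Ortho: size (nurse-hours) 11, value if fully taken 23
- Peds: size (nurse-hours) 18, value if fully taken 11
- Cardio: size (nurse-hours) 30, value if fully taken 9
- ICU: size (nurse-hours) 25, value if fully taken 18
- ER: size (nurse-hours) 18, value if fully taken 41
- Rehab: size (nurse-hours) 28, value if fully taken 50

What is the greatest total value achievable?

Rank by value-to-size ratio: ER 41/18≈2.28, Ortho 23/11≈2.09, Rehab 50/28≈1.79, ICU 18/25≈0.72, Peds 11/18≈0.611, Cardio 9/30≈0.3.
All 18 nurse-hours of ER fit (value 41) — 96 remain.
All 11 nurse-hours of Ortho fit (value 23) — 85 remain.
Rehab: take in full, 28 nurse-hours for value 50 — 57 left.
ICU: take in full, 25 nurse-hours for value 18 — 32 left.
All 18 nurse-hours of Peds fit (value 11) — 14 remain.
Fill the last 14 nurse-hours with part of Cardio: 14/30 of it earns 4.2.
Total value = 147.2.

147.2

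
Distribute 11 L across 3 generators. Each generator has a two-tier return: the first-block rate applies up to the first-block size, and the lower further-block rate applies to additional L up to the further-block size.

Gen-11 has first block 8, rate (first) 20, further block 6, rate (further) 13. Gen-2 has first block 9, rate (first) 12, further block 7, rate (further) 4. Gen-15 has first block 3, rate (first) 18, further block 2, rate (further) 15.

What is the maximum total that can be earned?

Order all 6 blocks by rate: Gen-11/T1 20 > Gen-15/T1 18 > Gen-15/T2 15 > Gen-11/T2 13 > Gen-2/T1 12 > Gen-2/T2 4.
Gen-11/T1 (20): +8 → 3 left.
Gen-15/T1 (18): +3 → 0 left.
Total = 20×8 + 18×3 = 214.

214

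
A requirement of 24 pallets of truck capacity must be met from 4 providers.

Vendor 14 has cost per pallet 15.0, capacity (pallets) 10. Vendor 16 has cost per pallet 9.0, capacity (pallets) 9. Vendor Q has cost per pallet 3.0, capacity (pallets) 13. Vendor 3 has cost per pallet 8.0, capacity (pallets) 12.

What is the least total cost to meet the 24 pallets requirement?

Fill from the cheapest provider first.
Vendor Q (3.0): use full 13 — 11 pallets to go.
Vendor 3 at 8.0: take 11 of its 12 — requirement met.
Vendor 16, Vendor 14: unused.
Cost = 13×3.0 + 11×8.0 = 127.

127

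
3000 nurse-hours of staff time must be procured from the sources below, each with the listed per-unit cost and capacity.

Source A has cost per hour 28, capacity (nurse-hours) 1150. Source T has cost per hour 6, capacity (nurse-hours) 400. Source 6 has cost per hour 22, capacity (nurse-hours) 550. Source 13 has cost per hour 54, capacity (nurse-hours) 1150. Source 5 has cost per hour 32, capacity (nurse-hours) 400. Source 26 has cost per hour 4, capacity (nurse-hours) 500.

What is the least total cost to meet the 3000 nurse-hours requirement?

Fill from the cheapest source first.
Source 26 (4): use full 500 → 2500 nurse-hours to go.
Take 400 from Source T at 6 → need 2100 more.
Source 6 (22): use full 550 → 1550 nurse-hours to go.
Take 1150 from Source A at 28 → need 400 more.
Take 400 from Source 5 at 32 → need 0 more.
Source 13: unused.
Cost = 500×4 + 400×6 + 550×22 + 1150×28 + 400×32 = 61500.

61500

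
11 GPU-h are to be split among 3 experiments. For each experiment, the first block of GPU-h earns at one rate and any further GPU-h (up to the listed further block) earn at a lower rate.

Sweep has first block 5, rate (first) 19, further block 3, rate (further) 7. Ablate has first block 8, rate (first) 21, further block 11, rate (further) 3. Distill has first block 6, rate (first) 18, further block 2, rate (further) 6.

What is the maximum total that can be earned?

Rank every tier by rate: Ablate/tier1 21 > Sweep/tier1 19 > Distill/tier1 18 > Sweep/tier2 7 > Distill/tier2 6 > Ablate/tier2 3.
Ablate tier1 at 21: fill all 8 → 3 left.
Sweep tier1 at 19: only 3 left, fill 3.
Total = 21×8 + 19×3 = 225.

225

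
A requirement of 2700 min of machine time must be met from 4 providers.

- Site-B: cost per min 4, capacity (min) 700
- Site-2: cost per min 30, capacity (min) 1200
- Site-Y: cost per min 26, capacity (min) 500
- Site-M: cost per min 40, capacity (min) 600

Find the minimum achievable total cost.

Use providers in increasing cost order.
Site-B (4): use full 700 ; 2000 min to go.
Site-Y (26): use full 500 ; 1500 min to go.
Site-2 (30): use full 1200 ; 300 min to go.
Site-M at 40: take 300 of its 600 ; requirement met.
Cost = 700×4 + 500×26 + 1200×30 + 300×40 = 63800.

63800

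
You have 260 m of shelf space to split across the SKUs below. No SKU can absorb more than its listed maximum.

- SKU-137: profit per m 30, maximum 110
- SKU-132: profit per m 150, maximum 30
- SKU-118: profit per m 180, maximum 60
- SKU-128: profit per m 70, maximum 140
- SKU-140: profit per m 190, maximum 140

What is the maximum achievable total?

44000

Order the SKUs by profit per m: SKU-140 190 > SKU-118 180 > SKU-132 150 > SKU-128 70 > SKU-137 30.
SKU-140 takes 140 to reach its cap of 140 — 120 left.
SKU-118: +60 to 60 (cap) — 60 left.
SKU-132: +30 to 30 (cap) — 30 left.
Only 30 left; SKU-128 takes them to reach 30.
Total = 150×30 + 180×60 + 70×30 + 190×140 = 44000.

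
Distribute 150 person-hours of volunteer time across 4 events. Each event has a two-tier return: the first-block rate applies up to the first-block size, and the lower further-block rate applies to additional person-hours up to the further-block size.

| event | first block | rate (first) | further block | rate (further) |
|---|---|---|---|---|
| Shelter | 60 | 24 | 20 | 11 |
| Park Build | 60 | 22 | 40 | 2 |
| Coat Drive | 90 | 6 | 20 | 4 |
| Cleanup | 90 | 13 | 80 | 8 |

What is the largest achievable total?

Order all 8 blocks by rate: Shelter/first 24 > Park Build/first 22 > Cleanup/first 13 > Shelter/second 11 > Cleanup/second 8 > Coat Drive/first 6 > Coat Drive/second 4 > Park Build/second 2.
Shelter/first (24): +60 ; 90 left.
Park Build first at 22: fill all 60 ; 30 left.
Cleanup/first: +30 of 90 at 13; pool empty.
Total = 24×60 + 22×60 + 13×30 = 3150.

3150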